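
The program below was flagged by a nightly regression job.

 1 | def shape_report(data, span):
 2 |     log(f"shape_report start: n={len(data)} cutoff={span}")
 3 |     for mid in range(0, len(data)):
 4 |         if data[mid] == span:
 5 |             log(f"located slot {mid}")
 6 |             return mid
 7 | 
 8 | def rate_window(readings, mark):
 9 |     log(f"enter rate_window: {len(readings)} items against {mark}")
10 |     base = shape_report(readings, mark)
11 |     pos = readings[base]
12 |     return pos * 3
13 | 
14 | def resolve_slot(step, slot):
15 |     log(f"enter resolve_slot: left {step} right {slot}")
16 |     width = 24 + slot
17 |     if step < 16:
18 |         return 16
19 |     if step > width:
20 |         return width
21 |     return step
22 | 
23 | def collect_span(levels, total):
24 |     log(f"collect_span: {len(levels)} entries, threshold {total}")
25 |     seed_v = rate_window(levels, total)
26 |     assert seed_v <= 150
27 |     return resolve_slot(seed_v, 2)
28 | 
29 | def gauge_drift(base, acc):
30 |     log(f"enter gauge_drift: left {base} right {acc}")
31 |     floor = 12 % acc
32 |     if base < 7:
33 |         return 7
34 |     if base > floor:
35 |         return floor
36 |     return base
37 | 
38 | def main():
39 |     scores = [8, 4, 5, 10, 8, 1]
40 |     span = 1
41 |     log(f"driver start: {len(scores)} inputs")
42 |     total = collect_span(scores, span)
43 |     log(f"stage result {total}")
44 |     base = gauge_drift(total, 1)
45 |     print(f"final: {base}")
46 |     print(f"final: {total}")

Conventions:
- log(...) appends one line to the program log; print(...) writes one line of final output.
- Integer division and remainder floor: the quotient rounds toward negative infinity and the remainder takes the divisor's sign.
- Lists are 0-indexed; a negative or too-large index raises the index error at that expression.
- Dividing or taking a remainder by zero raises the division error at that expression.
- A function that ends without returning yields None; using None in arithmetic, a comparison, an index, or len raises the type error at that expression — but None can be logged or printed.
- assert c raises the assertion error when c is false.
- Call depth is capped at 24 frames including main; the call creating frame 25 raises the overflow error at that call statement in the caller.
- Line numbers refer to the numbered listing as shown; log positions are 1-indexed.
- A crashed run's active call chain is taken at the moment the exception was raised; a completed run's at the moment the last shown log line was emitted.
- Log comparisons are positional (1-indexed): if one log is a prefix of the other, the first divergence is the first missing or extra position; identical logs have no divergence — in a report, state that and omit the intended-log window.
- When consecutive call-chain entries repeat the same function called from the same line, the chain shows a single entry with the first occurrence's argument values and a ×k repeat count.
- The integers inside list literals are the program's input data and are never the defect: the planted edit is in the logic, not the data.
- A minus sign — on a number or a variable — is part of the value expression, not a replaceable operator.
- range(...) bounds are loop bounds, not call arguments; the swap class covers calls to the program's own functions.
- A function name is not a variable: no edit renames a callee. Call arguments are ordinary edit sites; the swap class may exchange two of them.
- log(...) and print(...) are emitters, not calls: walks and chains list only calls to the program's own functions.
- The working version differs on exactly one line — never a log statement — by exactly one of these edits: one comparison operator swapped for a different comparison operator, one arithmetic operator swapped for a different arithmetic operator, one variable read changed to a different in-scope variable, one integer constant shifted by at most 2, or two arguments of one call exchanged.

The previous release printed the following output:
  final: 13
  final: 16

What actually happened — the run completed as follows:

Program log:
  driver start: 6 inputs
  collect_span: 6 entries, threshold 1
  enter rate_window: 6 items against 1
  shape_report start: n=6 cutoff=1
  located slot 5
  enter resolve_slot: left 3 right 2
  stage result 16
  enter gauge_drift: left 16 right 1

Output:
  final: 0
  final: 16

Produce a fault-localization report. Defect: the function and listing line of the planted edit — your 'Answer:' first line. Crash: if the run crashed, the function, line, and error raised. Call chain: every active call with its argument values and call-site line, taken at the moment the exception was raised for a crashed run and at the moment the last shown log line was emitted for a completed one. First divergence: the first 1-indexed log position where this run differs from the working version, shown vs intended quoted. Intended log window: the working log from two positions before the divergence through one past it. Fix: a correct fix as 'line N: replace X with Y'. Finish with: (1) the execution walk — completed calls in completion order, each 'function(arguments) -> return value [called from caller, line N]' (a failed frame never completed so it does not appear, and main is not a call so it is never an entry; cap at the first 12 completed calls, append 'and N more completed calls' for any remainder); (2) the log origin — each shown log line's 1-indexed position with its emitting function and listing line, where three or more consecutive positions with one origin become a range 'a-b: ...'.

Answer: the defect is in gauge_drift at line 31.
Key observation: Every logged value matches the working version; the printed result is what differs.
Call chain: main -> gauge_drift(16, 1) (called at line 44).
First divergence: none — the logs agree in full.
Execution walk:
  shape_report([8, 4, 5, 10, 8, 1], 1) -> 5  [called from rate_window, line 10]
  rate_window([8, 4, 5, 10, 8, 1], 1) -> 3  [called from collect_span, line 25]
  resolve_slot(3, 2) -> 16  [called from collect_span, line 27]
  collect_span([8, 4, 5, 10, 8, 1], 1) -> 16  [called from main, line 42]
  gauge_drift(16, 1) -> 0  [called from main, line 44]
Log origins:
  1 — main, line 41
  2 — collect_span, line 24
  3 — rate_window, line 9
  4 — shape_report, line 2
  5 — shape_report, line 5
  6 — resolve_slot, line 15
  7 — main, line 43
  8 — gauge_drift, line 30
A correct fix: line 31: replace `%` with `+`.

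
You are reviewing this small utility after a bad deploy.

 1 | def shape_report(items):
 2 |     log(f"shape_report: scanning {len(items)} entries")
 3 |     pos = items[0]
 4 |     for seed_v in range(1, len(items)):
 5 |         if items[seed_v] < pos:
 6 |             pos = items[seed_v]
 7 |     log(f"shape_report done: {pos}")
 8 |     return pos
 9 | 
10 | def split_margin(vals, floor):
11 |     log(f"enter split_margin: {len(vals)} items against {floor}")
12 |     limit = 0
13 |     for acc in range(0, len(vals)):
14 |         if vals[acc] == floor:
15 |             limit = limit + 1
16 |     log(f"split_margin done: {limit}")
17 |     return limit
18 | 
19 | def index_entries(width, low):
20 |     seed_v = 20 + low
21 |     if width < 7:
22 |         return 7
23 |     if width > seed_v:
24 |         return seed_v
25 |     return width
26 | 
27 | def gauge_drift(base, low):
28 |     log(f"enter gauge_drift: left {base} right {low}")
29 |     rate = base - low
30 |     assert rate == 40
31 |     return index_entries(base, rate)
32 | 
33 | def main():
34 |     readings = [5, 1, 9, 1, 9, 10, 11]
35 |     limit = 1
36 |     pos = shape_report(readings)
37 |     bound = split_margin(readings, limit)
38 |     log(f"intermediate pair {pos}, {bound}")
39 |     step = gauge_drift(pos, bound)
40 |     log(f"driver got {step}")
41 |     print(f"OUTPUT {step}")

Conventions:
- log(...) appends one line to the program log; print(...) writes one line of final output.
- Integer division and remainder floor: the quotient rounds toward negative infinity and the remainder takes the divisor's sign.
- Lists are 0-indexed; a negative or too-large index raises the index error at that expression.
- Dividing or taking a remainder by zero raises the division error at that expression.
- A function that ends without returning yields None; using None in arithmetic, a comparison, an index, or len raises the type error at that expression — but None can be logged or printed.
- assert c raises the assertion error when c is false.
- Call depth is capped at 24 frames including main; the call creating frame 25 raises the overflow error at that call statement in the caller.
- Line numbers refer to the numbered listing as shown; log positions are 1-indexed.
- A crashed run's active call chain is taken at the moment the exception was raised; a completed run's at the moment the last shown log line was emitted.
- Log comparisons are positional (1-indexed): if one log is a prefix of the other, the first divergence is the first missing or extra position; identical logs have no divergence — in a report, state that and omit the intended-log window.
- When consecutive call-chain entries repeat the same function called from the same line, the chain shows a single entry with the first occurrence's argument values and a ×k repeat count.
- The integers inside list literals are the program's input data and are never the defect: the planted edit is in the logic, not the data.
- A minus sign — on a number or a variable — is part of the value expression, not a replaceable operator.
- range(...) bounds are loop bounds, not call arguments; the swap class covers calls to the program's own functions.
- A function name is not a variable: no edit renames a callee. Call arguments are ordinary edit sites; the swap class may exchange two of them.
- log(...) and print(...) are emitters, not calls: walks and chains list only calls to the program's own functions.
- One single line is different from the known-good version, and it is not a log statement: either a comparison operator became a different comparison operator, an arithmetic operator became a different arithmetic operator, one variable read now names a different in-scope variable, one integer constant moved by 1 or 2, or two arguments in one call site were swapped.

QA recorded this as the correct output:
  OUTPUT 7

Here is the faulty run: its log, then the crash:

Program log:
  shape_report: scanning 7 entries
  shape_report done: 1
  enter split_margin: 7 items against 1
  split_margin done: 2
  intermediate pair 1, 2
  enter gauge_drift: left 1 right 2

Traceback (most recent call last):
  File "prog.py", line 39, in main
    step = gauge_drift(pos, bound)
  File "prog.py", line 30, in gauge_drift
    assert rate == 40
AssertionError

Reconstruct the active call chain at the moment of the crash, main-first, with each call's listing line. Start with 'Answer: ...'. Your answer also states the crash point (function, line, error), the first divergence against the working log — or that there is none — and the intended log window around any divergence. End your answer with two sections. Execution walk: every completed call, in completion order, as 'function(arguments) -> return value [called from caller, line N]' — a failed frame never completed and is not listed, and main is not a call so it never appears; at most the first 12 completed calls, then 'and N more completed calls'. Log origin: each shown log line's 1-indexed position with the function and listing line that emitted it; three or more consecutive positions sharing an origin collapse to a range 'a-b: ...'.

Answer: main -> gauge_drift (called at line 39).
The tell: The shown log is a 6-line prefix of the intended one, whose next entry is 'driver got 7'.
Crash: gauge_drift, line 30, AssertionError.
First divergence: position 7; the shown log stops at 6 lines while the working version next logs 'driver got 7'.
Intended log window:
  5: intermediate pair 1, 2
  6: enter gauge_drift: left 1 right 2
  7: driver got 7
Execution walk:
  shape_report([5, 1, 9, 1, 9, 10, 11]) -> 1  [called from main, line 36]
  split_margin([5, 1, 9, 1, 9, 10, 11], 1) -> 2  [called from main, line 37]
Log line origins:
  1: logged in shape_report at line 2
  2: logged in shape_report at line 7
  3: logged in split_margin at line 11
  4: logged in split_margin at line 16
  5: logged in main at line 38
  6: logged in gauge_drift at line 28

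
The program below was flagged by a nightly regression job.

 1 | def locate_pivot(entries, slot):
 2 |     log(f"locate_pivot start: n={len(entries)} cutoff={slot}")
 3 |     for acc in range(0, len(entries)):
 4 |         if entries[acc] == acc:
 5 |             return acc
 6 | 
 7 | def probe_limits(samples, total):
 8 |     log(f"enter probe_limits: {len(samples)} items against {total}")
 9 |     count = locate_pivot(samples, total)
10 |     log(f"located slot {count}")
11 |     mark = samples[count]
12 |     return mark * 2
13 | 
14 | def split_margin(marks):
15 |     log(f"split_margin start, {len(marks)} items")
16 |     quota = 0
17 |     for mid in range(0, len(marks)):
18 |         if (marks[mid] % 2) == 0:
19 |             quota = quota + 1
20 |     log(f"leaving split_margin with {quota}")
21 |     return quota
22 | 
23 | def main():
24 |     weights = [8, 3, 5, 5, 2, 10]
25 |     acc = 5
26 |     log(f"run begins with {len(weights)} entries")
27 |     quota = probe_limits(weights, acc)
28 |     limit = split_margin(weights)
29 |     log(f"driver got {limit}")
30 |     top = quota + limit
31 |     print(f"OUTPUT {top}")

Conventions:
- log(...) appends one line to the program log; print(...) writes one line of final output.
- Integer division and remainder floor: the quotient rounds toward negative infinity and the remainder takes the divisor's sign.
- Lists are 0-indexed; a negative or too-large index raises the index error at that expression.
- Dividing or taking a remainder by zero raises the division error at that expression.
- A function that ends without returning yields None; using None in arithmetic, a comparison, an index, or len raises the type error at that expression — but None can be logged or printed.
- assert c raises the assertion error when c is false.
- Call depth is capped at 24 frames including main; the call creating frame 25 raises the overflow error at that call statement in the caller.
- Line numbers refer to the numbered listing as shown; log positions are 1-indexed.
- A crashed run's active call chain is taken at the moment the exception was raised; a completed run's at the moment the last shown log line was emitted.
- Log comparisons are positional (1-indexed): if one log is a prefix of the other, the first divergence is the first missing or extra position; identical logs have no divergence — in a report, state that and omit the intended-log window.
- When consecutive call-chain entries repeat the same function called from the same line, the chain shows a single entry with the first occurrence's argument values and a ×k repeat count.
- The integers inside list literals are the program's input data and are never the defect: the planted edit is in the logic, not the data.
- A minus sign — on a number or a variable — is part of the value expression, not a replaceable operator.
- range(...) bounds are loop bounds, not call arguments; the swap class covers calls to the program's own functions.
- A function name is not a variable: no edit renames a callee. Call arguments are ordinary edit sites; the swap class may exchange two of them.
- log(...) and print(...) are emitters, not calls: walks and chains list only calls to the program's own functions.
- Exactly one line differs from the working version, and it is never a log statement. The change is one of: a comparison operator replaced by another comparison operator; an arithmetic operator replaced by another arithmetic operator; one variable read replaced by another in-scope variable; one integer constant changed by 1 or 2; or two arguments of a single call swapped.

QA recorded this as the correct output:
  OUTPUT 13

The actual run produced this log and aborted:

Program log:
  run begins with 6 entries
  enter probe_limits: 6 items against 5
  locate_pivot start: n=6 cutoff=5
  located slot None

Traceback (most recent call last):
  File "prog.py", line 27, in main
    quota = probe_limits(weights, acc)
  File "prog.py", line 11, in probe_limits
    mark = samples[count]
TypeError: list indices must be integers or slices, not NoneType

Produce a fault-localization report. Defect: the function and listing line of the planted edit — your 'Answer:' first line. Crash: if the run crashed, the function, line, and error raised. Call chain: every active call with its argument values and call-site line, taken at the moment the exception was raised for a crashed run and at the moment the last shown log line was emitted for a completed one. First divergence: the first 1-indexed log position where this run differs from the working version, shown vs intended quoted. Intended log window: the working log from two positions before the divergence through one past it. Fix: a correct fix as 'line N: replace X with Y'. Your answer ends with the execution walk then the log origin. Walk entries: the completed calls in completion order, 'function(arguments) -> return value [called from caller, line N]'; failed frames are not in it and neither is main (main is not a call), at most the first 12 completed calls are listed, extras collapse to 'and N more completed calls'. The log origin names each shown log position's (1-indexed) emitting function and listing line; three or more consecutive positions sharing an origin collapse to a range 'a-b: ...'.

Answer: the defect is in locate_pivot at line 4.
The tell: Log line 4 is where behavior first shows: 'located slot None' appears instead of 'located slot 2'.
Crash: probe_limits, line 11, TypeError.
Call chain: main -> probe_limits([8, 3, 5, 5, 2, 10], 5) (called at line 27).
First divergence: at position 4 the run shows 'located slot None' where the working version logs 'located slot 2'.
Intended log window:
  2: enter probe_limits: 6 items against 5
  3: locate_pivot start: n=6 cutoff=5
  4: located slot 2
  5: split_margin start, 6 items
Execution walk:
  locate_pivot([8, 3, 5, 5, 2, 10], 5) -> None  [called from probe_limits, line 9]
Log origin:
  1: logged in main at line 26
  2: logged in probe_limits at line 8
  3: logged in locate_pivot at line 2
  4: logged in probe_limits at line 10
A correct fix: line 4: replace `entries[acc] == acc` with `entries[acc] == slot`.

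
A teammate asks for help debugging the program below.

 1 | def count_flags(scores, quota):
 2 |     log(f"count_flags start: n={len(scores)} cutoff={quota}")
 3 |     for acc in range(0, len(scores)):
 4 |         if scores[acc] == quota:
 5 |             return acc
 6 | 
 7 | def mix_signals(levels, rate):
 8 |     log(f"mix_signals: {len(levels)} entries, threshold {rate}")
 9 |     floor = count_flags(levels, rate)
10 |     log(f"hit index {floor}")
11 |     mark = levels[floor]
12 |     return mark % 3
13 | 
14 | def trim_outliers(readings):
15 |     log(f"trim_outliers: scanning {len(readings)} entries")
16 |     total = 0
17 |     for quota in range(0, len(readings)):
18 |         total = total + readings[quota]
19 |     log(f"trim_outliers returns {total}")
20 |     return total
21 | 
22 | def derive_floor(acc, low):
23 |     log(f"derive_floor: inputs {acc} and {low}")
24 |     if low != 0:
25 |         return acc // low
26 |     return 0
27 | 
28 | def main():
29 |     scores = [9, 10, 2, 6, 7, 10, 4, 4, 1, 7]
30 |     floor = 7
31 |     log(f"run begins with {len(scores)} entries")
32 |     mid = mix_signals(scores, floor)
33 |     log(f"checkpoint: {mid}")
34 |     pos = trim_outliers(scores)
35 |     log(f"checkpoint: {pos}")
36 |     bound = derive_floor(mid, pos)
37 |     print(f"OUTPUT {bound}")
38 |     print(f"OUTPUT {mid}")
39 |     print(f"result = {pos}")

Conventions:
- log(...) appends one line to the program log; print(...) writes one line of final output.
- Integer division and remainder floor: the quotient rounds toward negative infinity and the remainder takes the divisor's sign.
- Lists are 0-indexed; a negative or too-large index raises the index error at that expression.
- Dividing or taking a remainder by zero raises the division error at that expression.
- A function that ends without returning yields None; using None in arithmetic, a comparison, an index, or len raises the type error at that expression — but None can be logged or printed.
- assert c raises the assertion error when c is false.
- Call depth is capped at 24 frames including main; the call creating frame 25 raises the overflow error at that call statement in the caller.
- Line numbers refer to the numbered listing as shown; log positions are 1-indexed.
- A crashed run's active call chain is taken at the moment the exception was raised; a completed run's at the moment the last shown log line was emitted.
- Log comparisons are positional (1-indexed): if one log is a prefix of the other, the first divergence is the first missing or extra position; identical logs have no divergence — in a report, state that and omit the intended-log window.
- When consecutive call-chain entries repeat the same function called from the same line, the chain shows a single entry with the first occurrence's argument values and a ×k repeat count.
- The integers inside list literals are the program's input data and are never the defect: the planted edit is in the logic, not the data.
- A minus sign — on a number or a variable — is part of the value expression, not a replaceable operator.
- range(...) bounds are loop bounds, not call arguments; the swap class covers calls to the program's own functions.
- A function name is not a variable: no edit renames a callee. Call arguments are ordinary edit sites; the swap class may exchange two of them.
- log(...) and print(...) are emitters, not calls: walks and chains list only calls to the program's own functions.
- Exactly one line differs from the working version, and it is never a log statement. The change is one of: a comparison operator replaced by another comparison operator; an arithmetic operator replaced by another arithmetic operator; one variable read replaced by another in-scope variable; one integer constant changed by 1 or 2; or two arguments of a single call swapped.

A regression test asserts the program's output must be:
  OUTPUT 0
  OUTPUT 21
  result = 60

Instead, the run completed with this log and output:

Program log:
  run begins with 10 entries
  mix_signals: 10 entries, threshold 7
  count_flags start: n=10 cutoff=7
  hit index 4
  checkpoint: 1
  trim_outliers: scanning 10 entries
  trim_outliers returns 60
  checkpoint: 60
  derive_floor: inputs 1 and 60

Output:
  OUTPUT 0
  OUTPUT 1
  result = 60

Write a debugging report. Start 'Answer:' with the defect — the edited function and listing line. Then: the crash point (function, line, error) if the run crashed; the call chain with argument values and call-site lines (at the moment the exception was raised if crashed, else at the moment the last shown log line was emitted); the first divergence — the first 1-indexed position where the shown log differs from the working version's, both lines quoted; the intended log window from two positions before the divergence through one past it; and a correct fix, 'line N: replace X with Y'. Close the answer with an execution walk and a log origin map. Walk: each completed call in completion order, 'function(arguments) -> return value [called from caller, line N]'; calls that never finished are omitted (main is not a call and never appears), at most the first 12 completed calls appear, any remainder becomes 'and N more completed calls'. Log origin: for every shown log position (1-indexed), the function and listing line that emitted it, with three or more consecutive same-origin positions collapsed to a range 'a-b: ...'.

Answer: the defect is in mix_signals at line 12.
Key fact: The log first diverges at position 5: the faulty run prints 'checkpoint: 1' where the working version prints 'checkpoint: 21'.
Call chain: main -> derive_floor(1, 60) (called at line 36).
First divergence: position 5 — shown 'checkpoint: 1', intended 'checkpoint: 21'.
Intended log window:
  3: count_flags start: n=10 cutoff=7
  4: hit index 4
  5: checkpoint: 21
  6: trim_outliers: scanning 10 entries
Execution walk:
  count_flags([9, 10, 2, 6, 7, 10, 4, 4, 1, 7], 7) -> 4  [called from mix_signals, line 9]
  mix_signals([9, 10, 2, 6, 7, 10, 4, 4, 1, 7], 7) -> 1  [called from main, line 32]
  trim_outliers([9, 10, 2, 6, 7, 10, 4, 4, 1, 7]) -> 60  [called from main, line 34]
  derive_floor(1, 60) -> 0  [called from main, line 36]
Log origin:
  1: from main, line 31
  2: from mix_signals, line 8
  3: from count_flags, line 2
  4: from mix_signals, line 10
  5: from main, line 33
  6: from trim_outliers, line 15
  7: from trim_outliers, line 19
  8: from main, line 35
  9: from derive_floor, line 23
A correct fix: line 12: replace `%` with `*`.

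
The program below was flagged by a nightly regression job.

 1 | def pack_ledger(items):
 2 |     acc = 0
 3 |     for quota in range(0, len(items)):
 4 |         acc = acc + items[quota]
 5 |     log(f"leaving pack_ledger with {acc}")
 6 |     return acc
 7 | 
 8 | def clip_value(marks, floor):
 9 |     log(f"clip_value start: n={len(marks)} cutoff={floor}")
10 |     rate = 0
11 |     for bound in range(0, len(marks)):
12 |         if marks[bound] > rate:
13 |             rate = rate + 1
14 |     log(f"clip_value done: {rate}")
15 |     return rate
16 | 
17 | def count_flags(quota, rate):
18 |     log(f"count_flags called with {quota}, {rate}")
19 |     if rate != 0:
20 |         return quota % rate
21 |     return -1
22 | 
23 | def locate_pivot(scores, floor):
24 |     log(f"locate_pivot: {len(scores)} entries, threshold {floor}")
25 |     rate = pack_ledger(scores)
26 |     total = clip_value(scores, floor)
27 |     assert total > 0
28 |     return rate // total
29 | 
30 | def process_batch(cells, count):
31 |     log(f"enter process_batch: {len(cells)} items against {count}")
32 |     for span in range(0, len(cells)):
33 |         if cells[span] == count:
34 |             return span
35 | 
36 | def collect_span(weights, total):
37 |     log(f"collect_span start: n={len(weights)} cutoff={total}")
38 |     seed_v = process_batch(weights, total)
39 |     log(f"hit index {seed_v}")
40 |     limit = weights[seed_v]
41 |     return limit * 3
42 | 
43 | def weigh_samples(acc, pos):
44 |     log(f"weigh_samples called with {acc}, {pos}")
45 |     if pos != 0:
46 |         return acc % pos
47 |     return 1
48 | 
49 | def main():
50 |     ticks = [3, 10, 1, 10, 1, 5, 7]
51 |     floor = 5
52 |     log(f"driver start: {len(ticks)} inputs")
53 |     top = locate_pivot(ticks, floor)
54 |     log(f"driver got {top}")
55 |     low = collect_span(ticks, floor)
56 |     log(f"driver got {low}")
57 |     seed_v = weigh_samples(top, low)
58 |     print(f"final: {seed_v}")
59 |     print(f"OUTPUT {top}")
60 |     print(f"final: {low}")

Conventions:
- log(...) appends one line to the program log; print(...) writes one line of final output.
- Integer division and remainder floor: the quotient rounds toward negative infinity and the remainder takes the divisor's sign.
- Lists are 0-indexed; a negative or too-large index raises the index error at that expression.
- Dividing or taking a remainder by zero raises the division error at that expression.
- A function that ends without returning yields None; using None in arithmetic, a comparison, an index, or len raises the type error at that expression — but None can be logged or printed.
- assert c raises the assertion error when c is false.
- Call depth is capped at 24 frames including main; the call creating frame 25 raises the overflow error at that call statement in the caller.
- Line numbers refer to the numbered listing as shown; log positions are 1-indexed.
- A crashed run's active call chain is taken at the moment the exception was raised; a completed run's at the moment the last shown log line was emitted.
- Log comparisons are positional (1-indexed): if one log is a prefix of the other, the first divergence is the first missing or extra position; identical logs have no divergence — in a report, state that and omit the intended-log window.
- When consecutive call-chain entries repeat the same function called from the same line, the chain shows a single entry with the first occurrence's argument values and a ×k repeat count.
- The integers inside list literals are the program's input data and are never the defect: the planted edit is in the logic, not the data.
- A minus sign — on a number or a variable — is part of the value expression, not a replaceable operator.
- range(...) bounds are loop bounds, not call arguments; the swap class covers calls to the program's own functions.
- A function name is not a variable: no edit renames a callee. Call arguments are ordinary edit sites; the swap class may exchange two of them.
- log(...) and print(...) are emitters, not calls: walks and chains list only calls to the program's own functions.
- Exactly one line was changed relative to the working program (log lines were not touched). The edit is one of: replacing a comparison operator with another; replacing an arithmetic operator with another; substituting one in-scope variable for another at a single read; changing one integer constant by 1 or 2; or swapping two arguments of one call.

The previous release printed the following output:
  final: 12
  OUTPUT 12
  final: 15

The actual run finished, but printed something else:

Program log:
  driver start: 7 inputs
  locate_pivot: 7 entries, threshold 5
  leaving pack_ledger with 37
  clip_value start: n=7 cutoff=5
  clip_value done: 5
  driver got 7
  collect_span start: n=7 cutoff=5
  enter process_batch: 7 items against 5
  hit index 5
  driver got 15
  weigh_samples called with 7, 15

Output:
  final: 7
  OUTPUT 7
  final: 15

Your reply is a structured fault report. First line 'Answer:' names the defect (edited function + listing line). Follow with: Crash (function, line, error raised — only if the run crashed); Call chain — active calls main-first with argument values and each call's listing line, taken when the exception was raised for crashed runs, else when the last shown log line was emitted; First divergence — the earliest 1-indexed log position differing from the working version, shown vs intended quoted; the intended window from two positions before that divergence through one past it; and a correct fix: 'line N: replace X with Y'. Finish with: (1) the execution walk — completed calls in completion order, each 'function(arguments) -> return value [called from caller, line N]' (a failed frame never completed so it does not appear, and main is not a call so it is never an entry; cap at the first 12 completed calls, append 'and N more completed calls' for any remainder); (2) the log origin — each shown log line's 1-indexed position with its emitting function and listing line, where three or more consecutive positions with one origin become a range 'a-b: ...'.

Answer: the defect is in clip_value at line 12.
Key observation: The earliest visible damage is log position 5 — 'clip_value done: 5' rather than the intended 'clip_value done: 3'.
Call chain: main -> weigh_samples(7, 15) (called at line 57).
First divergence: position 5; shown 'clip_value done: 5' vs intended 'clip_value done: 3'.
Intended log window:
  3: leaving pack_ledger with 37
  4: clip_value start: n=7 cutoff=5
  5: clip_value done: 3
  6: driver got 12
Execution walk:
  pack_ledger([3, 10, 1, 10, 1, 5, 7]) -> 37  [called from locate_pivot, line 25]
  clip_value([3, 10, 1, 10, 1, 5, 7], 5) -> 5  [called from locate_pivot, line 26]
  locate_pivot([3, 10, 1, 10, 1, 5, 7], 5) -> 7  [called from main, line 53]
  process_batch([3, 10, 1, 10, 1, 5, 7], 5) -> 5  [called from collect_span, line 38]
  collect_span([3, 10, 1, 10, 1, 5, 7], 5) -> 15  [called from main, line 55]
  weigh_samples(7, 15) -> 7  [called from main, line 57]
Origin of each log line:
  1: from main, line 52
  2: from locate_pivot, line 24
  3: from pack_ledger, line 5
  4: from clip_value, line 9
  5: from clip_value, line 14
  6: from main, line 54
  7: from collect_span, line 37
  8: from process_batch, line 31
  9: from collect_span, line 39
  10: from main, line 56
  11: from weigh_samples, line 44
A correct fix: line 12: replace `rate` with `floor`.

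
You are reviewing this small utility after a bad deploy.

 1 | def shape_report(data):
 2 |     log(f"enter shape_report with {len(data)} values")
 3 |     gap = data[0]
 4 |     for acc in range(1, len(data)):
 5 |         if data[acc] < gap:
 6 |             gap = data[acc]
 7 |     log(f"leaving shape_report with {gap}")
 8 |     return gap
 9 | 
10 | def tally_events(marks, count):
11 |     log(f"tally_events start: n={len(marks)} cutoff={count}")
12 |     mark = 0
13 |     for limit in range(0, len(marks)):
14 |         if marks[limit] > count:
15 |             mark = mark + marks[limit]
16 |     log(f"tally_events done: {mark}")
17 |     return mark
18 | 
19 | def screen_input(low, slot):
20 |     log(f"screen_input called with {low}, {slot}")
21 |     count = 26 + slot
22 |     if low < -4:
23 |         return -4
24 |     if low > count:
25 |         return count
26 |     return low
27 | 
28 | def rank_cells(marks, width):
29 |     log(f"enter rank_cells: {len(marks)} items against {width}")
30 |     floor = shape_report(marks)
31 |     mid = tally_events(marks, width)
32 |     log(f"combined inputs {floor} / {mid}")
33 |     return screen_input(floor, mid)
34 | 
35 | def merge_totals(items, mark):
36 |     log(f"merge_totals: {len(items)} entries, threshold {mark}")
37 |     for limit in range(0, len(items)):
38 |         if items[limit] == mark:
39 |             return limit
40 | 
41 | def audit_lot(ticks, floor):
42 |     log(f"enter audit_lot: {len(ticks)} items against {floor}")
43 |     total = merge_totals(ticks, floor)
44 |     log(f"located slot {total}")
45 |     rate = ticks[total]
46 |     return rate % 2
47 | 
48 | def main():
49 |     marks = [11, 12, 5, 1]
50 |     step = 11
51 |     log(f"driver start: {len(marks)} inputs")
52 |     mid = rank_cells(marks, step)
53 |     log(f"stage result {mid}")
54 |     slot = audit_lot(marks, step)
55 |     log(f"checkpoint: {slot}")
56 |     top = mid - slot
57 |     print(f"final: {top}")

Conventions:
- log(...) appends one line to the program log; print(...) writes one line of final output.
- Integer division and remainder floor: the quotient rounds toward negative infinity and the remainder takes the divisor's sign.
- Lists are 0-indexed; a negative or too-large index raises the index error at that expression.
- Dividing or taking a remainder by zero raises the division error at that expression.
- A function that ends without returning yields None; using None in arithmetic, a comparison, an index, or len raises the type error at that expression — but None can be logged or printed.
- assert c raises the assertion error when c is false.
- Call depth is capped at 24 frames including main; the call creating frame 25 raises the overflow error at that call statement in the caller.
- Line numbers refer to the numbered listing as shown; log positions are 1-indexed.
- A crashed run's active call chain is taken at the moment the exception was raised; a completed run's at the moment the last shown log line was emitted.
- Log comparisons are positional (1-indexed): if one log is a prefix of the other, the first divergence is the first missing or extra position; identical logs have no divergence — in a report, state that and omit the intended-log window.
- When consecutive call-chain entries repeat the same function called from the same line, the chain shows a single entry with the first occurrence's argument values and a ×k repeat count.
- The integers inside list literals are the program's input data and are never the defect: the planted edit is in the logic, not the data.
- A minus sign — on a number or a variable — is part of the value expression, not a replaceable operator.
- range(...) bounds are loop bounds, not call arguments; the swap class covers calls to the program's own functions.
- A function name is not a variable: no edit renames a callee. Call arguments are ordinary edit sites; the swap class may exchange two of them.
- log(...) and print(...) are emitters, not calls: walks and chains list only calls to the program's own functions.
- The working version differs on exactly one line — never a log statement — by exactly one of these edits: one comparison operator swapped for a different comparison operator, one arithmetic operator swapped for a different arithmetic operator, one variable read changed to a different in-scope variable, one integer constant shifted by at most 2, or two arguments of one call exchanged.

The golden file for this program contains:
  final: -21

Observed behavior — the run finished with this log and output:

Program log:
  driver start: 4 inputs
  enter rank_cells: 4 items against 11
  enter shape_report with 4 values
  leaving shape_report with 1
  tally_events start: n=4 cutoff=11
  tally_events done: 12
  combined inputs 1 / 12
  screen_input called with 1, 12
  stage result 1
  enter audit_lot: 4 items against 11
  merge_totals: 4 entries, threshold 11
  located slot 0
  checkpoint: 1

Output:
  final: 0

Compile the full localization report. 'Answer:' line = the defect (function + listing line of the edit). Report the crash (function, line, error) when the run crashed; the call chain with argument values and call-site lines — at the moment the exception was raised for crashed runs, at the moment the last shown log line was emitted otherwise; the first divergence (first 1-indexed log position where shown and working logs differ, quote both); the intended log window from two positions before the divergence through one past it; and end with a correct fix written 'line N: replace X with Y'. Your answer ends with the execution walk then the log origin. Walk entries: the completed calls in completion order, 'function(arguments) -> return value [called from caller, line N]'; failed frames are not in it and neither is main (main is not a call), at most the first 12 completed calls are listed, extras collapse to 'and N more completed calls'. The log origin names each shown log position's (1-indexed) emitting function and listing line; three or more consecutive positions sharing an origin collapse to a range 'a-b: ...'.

Answer: the defect is in audit_lot at line 46.
The tell: Everything matches until log position 13, which reads 'checkpoint: 1' in place of 'checkpoint: 22'.
Call chain: main.
First divergence: at position 13 the run shows 'checkpoint: 1' where the working version logs 'checkpoint: 22'.
Intended log window:
  11: merge_totals: 4 entries, threshold 11
  12: located slot 0
  13: checkpoint: 22
Execution walk:
  shape_report([11, 12, 5, 1]) -> 1  [called from rank_cells, line 30]
  tally_events([11, 12, 5, 1], 11) -> 12  [called from rank_cells, line 31]
  screen_input(1, 12) -> 1  [called from rank_cells, line 33]
  rank_cells([11, 12, 5, 1], 11) -> 1  [called from main, line 52]
  merge_totals([11, 12, 5, 1], 11) -> 0  [called from audit_lot, line 43]
  audit_lot([11, 12, 5, 1], 11) -> 1  [called from main, line 54]
Log origins:
  1: emitted by main (line 51)
  2: emitted by rank_cells (line 29)
  3: emitted by shape_report (line 2)
  4: emitted by shape_report (line 7)
  5: emitted by tally_events (line 11)
  6: emitted by tally_events (line 16)
  7: emitted by rank_cells (line 32)
  8: emitted by screen_input (line 20)
  9: emitted by main (line 53)
  10: emitted by audit_lot (line 42)
  11: emitted by merge_totals (line 36)
  12: emitted by audit_lot (line 44)
  13: emitted by main (line 55)
A correct fix: line 46: replace `%` with `*`.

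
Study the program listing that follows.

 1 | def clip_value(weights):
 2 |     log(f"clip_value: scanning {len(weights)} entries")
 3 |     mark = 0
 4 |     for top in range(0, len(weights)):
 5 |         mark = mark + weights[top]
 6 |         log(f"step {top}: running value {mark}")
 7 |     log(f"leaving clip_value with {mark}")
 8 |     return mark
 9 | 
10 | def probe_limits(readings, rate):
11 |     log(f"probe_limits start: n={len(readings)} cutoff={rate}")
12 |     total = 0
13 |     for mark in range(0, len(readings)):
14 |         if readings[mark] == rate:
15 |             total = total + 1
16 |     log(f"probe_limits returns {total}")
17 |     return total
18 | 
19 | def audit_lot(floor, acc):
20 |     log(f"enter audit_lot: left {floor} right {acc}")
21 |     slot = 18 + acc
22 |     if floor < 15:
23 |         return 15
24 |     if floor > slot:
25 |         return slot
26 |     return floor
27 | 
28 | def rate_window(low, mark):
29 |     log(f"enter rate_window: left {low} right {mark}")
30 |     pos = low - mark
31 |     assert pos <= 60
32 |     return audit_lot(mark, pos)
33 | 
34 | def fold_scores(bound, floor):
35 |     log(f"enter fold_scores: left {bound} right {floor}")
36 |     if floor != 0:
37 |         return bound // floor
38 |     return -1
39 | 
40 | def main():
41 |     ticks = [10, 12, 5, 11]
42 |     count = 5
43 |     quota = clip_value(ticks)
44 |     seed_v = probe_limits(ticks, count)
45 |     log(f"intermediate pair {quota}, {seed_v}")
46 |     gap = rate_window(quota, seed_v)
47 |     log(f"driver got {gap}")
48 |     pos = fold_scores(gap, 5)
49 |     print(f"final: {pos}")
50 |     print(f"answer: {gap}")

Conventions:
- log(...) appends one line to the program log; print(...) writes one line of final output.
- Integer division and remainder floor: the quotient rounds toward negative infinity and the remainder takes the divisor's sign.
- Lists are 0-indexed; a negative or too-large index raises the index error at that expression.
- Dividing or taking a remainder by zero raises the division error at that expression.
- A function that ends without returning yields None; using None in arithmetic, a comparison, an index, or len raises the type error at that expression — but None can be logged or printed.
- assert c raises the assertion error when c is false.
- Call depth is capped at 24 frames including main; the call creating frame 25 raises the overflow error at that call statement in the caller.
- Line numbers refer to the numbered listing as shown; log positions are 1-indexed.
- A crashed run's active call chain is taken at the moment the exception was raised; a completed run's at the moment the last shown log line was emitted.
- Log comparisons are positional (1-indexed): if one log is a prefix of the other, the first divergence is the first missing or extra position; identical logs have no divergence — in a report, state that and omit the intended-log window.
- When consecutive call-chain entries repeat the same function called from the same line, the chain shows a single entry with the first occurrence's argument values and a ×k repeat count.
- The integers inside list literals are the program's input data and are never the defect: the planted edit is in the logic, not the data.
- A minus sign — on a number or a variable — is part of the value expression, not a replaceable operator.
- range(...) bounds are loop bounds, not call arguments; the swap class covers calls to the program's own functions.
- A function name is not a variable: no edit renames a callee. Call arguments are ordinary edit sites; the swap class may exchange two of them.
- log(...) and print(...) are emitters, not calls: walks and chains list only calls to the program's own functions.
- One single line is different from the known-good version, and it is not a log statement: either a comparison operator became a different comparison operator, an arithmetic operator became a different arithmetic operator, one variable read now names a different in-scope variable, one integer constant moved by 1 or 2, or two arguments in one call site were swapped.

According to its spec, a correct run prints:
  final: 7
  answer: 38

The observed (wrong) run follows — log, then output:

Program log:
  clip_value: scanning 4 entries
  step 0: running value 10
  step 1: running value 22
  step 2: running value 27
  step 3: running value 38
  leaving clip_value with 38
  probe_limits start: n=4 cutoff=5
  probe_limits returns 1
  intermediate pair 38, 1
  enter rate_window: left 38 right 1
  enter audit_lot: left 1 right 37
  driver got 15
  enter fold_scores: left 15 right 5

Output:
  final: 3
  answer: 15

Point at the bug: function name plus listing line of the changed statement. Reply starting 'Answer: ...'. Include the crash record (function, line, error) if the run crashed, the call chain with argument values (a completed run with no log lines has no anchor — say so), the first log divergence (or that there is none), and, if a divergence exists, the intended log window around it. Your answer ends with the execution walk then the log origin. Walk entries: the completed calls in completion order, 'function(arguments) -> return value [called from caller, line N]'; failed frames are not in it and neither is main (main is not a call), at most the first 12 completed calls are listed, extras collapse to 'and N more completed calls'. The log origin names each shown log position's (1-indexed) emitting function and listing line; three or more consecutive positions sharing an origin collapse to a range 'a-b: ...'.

Answer: the defect is in rate_window at line 32.
Core observation: The earliest visible damage is log position 11 — 'enter audit_lot: left 1 right 37' rather than the intended 'enter audit_lot: left 38 right 37'.
Call chain: main -> fold_scores(15, 5) (called at line 48).
First divergence: position 11; shown 'enter audit_lot: left 1 right 37' vs intended 'enter audit_lot: left 38 right 37'.
Intended log window:
  9: intermediate pair 38, 1
  10: enter rate_window: left 38 right 1
  11: enter audit_lot: left 38 right 37
  12: driver got 38
Execution walk:
  clip_value([10, 12, 5, 11]) -> 38  [called from main, line 43]
  probe_limits([10, 12, 5, 11], 5) -> 1  [called from main, line 44]
  audit_lot(1, 37) -> 15  [called from rate_window, line 32]
  rate_window(38, 1) -> 15  [called from main, line 46]
  fold_scores(15, 5) -> 3  [called from main, line 48]
Log line origins:
  1: emitted by clip_value (line 2)
  2-5: emitted by clip_value (line 6)
  6: emitted by clip_value (line 7)
  7: emitted by probe_limits (line 11)
  8: emitted by probe_limits (line 16)
  9: emitted by main (line 45)
  10: emitted by rate_window (line 29)
  11: emitted by audit_lot (line 20)
  12: emitted by main (line 47)
  13: emitted by fold_scores (line 35)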